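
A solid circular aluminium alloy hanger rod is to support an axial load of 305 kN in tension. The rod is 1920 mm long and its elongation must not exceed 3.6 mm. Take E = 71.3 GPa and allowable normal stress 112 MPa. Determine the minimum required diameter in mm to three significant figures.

Required area A ≥ P/σ_allow = 305000/112 = 2723 mm².
For a solid circular section, d ≥ √(4A/π) = 58.88 mm.
Elongation limit: A ≥ PL/(Eδ_allow) = 305000·1920/(71300·3.6) = 2281 mm² ⇒ d ≥ 53.9 mm.
The stress limit governs.

58.9 mm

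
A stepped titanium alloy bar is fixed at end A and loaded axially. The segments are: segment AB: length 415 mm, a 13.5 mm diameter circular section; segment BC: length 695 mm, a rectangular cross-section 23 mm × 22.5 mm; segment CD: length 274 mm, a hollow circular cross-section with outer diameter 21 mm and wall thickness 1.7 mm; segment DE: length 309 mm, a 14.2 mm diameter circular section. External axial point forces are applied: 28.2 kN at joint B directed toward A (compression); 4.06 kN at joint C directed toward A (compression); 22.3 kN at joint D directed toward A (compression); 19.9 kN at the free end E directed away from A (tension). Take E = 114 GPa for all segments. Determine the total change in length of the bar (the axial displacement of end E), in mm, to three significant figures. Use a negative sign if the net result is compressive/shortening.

-0.673 mm

Internal axial forces (sectioning from the free end, tension +): N_DE = 19.9 kN, N_CD = -2.4 kN, N_BC = -6.46 kN, N_AB = -34.66 kN.
A_AB = 143.1 mm².
A_BC = 517.5 mm².
A_CD = 103.1 mm².
A_DE = 158.4 mm².
δ_AB = -34660·415/(143.1·114000) = -0.8815 mm
δ_BC = -6460·695/(517.5·114000) = -0.0761 mm
δ_CD = -2400·274/(103.1·114000) = -0.05596 mm
δ_DE = 19900·309/(158.4·114000) = 0.3406 mm
δ = Σδ_i = -0.673 mm.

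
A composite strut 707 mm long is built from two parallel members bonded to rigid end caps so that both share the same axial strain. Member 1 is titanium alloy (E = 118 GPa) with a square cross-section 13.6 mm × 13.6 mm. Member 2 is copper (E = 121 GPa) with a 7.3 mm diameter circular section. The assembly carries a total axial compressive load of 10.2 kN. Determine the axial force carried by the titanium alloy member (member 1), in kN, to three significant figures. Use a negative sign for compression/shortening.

-8.28 kN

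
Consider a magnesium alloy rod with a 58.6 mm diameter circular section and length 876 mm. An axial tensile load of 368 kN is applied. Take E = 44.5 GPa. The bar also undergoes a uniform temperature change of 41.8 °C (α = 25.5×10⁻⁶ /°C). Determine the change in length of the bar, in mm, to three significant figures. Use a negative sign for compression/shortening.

A = 2697 mm².
δ_mech = NL/(AE) = 368000·876/(2697·44500) = 2.686 mm.
δ_thermal = αLΔT = 25.5e-6·876·41.8 = 0.9337 mm.
δ = δ_mech + δ_thermal = 3.62 mm.

3.62 mm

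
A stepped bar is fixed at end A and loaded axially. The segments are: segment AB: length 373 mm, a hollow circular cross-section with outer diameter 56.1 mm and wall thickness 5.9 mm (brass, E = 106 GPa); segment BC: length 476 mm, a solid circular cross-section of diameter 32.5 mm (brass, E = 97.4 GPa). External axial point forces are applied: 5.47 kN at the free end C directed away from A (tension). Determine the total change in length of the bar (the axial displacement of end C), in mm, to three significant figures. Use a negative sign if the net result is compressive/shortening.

0.0529 mm

Internal axial forces (sectioning from the free end, tension +): N_BC = 5.47 kN, N_AB = 5.47 kN.
A_AB = 930.5 mm².
A_BC = 829.6 mm².
δ_AB = 5470·373/(930.5·106000) = 0.02069 mm
δ_BC = 5470·476/(829.6·97400) = 0.03222 mm
δ = Σδ_i = 0.05291 mm.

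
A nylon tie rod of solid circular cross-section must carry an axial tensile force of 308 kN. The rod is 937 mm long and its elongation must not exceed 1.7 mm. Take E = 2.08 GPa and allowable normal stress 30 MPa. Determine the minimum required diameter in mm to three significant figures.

Required area A ≥ P/σ_allow = 308000/30 = 10270 mm².
For a solid circular section, d ≥ √(4A/π) = 114.3 mm.
Elongation limit: A ≥ PL/(Eδ_allow) = 308000·937/(2080·1.7) = 81620 mm² ⇒ d ≥ 322.4 mm.
The elongation limit governs.

322 mm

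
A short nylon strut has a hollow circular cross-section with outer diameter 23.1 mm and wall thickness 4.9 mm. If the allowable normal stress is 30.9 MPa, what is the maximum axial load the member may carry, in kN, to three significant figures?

8.66 kN

A = 280.2 mm².
P_max = σ_allow · A = 30.9 · 280.2 = 8657 N = 8.657 kN.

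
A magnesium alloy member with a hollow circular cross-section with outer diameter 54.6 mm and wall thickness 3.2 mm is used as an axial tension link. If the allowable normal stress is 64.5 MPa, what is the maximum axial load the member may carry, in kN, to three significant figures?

A = 516.7 mm².
P_max = σ_allow · A = 64.5 · 516.7 = 33330 N = 33.33 kN.

33.3 kN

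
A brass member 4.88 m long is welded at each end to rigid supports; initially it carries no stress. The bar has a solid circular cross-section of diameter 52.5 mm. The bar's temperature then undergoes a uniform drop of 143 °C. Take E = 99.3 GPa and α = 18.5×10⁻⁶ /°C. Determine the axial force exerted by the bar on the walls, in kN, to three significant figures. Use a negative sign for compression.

569 kN

Free thermal expansion αLΔT = 18.5e-6 · 4880 · -143 = -12.91 mm.
The walls impose strain ε = −(-12.91)/4880 = 2.6455e-03; σ = Eε = 99300 · 2.6455e-03 = 262.7 MPa.
Wall reaction R = σ·A = 262.7·2165 = 568700 N = 568.7 kN.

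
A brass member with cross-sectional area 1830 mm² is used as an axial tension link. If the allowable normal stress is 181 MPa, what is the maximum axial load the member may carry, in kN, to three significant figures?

P_max = σ_allow · A = 181 · 1830 = 331200 N = 331.2 kN.

331 kN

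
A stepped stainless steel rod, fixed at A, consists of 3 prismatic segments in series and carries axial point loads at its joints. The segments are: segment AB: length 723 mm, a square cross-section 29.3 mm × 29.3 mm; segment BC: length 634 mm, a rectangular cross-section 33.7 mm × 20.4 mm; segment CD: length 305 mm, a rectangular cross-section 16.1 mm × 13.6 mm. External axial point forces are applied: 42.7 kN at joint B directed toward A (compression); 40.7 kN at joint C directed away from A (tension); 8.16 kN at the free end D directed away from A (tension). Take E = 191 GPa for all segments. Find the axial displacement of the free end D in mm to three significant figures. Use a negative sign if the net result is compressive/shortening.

Internal axial forces (sectioning from the free end, tension +): N_CD = 8.16 kN, N_BC = 48.86 kN, N_AB = 6.16 kN.
A_AB = 858.5 mm².
A_BC = 687.5 mm².
A_CD = 219 mm².
δ_AB = 6160·723/(858.5·191000) = 0.02716 mm
δ_BC = 48860·634/(687.5·191000) = 0.2359 mm
δ_CD = 8160·305/(219·191000) = 0.05951 mm
δ = Σδ_i = 0.3226 mm.

0.323 mm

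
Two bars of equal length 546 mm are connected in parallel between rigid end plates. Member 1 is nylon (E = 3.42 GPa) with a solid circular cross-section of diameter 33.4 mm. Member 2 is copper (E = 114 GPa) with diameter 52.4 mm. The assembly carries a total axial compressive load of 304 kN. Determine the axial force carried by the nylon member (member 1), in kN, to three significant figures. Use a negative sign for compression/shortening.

-3.66 kN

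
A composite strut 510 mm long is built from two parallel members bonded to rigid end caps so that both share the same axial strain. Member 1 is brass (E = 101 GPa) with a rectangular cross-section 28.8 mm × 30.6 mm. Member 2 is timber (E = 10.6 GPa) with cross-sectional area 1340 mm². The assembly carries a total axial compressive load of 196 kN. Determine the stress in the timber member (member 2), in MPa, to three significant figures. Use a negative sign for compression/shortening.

-20.1 MPa

A_1 = 881.3 mm².
Equal strain + equilibrium ⇒ each member carries load in proportion to AE: A₁E₁ = 89010000 N, A₂E₂ = 14200000 N, ΣAE = 103200000 N.
σ₂ = P·E₂/ΣAE = -196000·10600/103200000 = -20.13 MPa.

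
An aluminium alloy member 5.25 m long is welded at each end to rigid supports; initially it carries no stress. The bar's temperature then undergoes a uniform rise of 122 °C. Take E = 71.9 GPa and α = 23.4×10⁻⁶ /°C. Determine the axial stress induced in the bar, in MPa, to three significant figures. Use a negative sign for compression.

-205 MPa

Free thermal expansion αLΔT = 23.4e-6 · 5250 · 122 = 14.99 mm.
The walls impose strain ε = −(14.99)/5250 = -2.8548e-03; σ = Eε = 71900 · -2.8548e-03 = -205.3 MPa.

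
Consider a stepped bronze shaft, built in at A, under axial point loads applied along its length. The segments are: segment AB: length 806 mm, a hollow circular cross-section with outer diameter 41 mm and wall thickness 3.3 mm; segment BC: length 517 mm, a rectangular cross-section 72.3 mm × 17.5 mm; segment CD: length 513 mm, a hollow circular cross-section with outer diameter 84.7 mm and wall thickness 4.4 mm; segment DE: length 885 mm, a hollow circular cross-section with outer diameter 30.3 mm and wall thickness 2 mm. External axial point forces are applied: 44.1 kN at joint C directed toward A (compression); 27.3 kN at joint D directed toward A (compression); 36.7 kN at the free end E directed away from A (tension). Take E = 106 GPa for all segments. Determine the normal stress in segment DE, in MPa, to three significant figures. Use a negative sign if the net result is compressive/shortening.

Internal axial forces (sectioning from the free end, tension +): N_DE = 36.7 kN, N_CD = 9.4 kN, N_BC = -34.7 kN, N_AB = -34.7 kN.
A_DE = 177.8 mm².
σ_DE = N_DE/A_DE = 36700/177.8 = 206.4 MPa.

206 MPa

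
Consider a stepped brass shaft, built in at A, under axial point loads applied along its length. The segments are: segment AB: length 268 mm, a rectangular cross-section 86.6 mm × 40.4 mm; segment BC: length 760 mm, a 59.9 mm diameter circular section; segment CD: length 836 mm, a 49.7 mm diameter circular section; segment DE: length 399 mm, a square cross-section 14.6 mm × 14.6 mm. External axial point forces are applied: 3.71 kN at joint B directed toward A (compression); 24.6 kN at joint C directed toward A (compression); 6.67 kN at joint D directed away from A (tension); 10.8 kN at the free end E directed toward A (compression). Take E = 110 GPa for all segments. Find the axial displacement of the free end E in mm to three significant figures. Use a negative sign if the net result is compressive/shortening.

-0.293 mm

Internal axial forces (sectioning from the free end, tension +): N_DE = -10.8 kN, N_CD = -4.13 kN, N_BC = -28.73 kN, N_AB = -32.44 kN.
A_AB = 3499 mm².
A_BC = 2818 mm².
A_CD = 1940 mm².
A_DE = 213.2 mm².
δ_AB = -32440·268/(3499·110000) = -0.02259 mm
δ_BC = -28730·760/(2818·110000) = -0.07044 mm
δ_CD = -4130·836/(1940·110000) = -0.01618 mm
δ_DE = -10800·399/(213.2·110000) = -0.1838 mm
δ = Σδ_i = -0.293 mm.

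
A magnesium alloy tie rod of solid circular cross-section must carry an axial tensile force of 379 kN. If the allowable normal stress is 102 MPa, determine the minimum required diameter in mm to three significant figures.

68.8 mm

Required area A ≥ P/σ_allow = 379000/102 = 3716 mm².
For a solid circular section, d ≥ √(4A/π) = 68.78 mm.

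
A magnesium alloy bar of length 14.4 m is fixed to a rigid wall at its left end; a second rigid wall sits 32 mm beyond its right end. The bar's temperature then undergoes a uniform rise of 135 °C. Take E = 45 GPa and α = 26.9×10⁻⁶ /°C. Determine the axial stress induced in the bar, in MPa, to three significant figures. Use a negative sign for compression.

-63.4 MPa

Free thermal expansion αLΔT = 26.9e-6 · 14400 · 135 = 52.29 mm.
The walls engage after the gap closes; constrained expansion = 52.29 − 32 = 20.29 mm.
The walls impose strain ε = −(20.29)/14400 = -1.4093e-03; σ = Eε = 45000 · -1.4093e-03 = -63.42 MPa.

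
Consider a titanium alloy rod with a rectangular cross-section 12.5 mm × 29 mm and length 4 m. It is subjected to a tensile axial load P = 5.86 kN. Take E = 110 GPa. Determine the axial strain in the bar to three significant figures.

A = 362.5 mm².
σ = N/A = 16.17 MPa; ε = σ/E = 16.17/110000 = 1.470e-04.

1.47e-04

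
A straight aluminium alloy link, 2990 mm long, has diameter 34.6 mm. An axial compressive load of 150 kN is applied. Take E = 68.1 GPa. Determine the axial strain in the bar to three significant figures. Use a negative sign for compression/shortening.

-0.00234

A = 940.2 mm².
σ = N/A = -159.5 MPa; ε = σ/E = -159.5/68100 = -2.343e-03.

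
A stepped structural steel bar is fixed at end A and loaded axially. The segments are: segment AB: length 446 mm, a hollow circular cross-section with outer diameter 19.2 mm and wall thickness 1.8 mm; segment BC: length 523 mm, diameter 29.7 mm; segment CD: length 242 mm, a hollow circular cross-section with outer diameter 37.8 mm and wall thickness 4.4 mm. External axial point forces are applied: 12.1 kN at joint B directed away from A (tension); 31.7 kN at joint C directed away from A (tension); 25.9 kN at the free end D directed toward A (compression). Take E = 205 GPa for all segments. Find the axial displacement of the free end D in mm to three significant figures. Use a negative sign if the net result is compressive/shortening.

0.351 mm

Internal axial forces (sectioning from the free end, tension +): N_CD = -25.9 kN, N_BC = 5.8 kN, N_AB = 17.9 kN.
A_AB = 98.39 mm².
A_BC = 692.8 mm².
A_CD = 461.7 mm².
δ_AB = 17900·446/(98.39·205000) = 0.3958 mm
δ_BC = 5800·523/(692.8·205000) = 0.02136 mm
δ_CD = -25900·242/(461.7·205000) = -0.06622 mm
δ = Σδ_i = 0.3509 mm.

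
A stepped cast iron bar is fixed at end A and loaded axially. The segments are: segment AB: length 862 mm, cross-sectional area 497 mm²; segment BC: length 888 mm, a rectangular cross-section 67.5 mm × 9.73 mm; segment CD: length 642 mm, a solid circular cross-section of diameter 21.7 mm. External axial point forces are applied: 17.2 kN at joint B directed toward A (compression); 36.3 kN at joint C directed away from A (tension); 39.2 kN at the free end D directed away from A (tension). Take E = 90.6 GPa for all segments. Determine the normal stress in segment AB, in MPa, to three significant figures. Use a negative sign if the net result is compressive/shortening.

Internal axial forces (sectioning from the free end, tension +): N_CD = 39.2 kN, N_BC = 75.5 kN, N_AB = 58.3 kN.
σ_AB = N_AB/A_AB = 58300/497 = 117.3 MPa.

117 MPa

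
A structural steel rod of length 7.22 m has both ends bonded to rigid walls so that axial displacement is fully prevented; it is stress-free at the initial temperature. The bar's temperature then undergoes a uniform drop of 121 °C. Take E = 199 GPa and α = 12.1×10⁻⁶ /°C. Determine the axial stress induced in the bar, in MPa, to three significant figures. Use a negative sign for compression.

Free thermal expansion αLΔT = 12.1e-6 · 7220 · -121 = -10.57 mm.
The walls impose strain ε = −(-10.57)/7220 = 1.4641e-03; σ = Eε = 199000 · 1.4641e-03 = 291.4 MPa.

291 MPa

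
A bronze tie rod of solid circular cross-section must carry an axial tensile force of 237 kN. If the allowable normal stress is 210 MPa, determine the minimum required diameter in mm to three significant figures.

37.9 mm

Required area A ≥ P/σ_allow = 237000/210 = 1129 mm².
For a solid circular section, d ≥ √(4A/π) = 37.91 mm.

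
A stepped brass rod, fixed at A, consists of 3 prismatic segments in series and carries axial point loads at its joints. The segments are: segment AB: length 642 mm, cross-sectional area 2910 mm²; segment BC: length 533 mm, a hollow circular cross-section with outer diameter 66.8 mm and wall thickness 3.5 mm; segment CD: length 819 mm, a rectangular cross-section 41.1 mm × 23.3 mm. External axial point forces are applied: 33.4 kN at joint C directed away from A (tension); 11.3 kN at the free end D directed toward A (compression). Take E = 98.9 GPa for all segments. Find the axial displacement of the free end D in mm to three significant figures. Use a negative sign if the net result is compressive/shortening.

0.123 mm

Internal axial forces (sectioning from the free end, tension +): N_CD = -11.3 kN, N_BC = 22.1 kN, N_AB = 22.1 kN.
A_BC = 696 mm².
A_CD = 957.6 mm².
δ_AB = 22100·642/(2910·98900) = 0.0493 mm
δ_BC = 22100·533/(696·98900) = 0.1711 mm
δ_CD = -11300·819/(957.6·98900) = -0.09772 mm
δ = Σδ_i = 0.1227 mm.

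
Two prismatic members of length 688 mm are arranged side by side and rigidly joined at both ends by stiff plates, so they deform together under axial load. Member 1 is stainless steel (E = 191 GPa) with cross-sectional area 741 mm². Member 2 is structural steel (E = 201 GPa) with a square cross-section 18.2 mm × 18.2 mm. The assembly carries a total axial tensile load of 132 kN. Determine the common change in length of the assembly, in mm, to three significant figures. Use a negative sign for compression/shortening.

0.436 mm

A_2 = 331.2 mm².
Equal strain + equilibrium ⇒ each member carries load in proportion to AE: A₁E₁ = 141500000 N, A₂E₂ = 66580000 N, ΣAE = 208100000 N.
δ = PL/ΣAE = 132000·688/208100000 = 0.4364 mm.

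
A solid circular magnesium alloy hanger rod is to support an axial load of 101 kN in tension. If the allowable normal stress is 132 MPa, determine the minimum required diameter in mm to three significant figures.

31.2 mm

Required area A ≥ P/σ_allow = 101000/132 = 765.2 mm².
For a solid circular section, d ≥ √(4A/π) = 31.21 mm.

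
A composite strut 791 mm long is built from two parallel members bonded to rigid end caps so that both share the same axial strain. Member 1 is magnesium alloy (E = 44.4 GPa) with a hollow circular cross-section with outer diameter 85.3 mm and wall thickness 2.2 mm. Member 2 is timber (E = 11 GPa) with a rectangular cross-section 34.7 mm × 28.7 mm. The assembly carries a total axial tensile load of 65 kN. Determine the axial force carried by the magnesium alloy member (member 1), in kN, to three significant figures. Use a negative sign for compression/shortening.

45.5 kN

A_1 = 574.3 mm².
A_2 = 995.9 mm².
Equal strain + equilibrium ⇒ each member carries load in proportion to AE: A₁E₁ = 25500000 N, A₂E₂ = 10950000 N, ΣAE = 36460000 N.
F₁ = P·A₁E₁/ΣAE = 65000·25500000/36460000 = 45470 N.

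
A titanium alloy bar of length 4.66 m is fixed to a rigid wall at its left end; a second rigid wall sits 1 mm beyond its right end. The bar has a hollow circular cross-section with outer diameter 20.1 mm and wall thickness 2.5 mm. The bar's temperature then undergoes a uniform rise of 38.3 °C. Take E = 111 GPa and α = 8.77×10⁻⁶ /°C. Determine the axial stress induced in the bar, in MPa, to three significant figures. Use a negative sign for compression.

Free thermal expansion αLΔT = 8.77e-6 · 4660 · 38.3 = 1.565 mm.
The walls engage after the gap closes; constrained expansion = 1.565 − 1 = 0.5653 mm.
The walls impose strain ε = −(0.5653)/4660 = -1.2130e-04; σ = Eε = 111000 · -1.2130e-04 = -13.46 MPa.

-13.5 MPa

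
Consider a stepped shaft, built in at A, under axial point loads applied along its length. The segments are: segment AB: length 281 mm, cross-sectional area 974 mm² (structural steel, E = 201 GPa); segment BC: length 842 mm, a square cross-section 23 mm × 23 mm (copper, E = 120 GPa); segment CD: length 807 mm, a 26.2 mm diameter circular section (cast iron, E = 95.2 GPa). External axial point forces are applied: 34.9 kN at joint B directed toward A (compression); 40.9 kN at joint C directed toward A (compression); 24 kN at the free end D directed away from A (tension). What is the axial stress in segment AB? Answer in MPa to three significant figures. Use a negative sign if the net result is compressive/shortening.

Internal axial forces (sectioning from the free end, tension +): N_CD = 24 kN, N_BC = -16.9 kN, N_AB = -51.8 kN.
σ_AB = N_AB/A_AB = -51800/974 = -53.18 MPa.

-53.2 MPa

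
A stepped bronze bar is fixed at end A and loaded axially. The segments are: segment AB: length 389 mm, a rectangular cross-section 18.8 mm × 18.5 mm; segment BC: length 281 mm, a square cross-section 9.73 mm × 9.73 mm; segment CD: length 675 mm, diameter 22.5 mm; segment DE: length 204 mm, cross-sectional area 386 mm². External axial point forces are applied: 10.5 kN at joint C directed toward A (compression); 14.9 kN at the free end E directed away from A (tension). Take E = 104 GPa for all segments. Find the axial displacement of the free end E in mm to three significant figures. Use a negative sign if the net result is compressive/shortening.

Internal axial forces (sectioning from the free end, tension +): N_DE = 14.9 kN, N_CD = 14.9 kN, N_BC = 4.4 kN, N_AB = 4.4 kN.
A_AB = 347.8 mm².
A_BC = 94.67 mm².
A_CD = 397.6 mm².
δ_AB = 4400·389/(347.8·104000) = 0.04732 mm
δ_BC = 4400·281/(94.67·104000) = 0.1256 mm
δ_CD = 14900·675/(397.6·104000) = 0.2432 mm
δ_DE = 14900·204/(386·104000) = 0.07572 mm
δ = Σδ_i = 0.4918 mm.

0.492 mm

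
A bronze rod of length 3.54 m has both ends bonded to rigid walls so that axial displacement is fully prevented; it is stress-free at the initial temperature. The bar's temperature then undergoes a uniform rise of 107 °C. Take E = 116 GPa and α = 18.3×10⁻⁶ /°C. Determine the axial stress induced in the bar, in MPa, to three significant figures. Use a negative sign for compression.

Free thermal expansion αLΔT = 18.3e-6 · 3540 · 107 = 6.932 mm.
The walls impose strain ε = −(6.932)/3540 = -1.9581e-03; σ = Eε = 116000 · -1.9581e-03 = -227.1 MPa.

-227 MPa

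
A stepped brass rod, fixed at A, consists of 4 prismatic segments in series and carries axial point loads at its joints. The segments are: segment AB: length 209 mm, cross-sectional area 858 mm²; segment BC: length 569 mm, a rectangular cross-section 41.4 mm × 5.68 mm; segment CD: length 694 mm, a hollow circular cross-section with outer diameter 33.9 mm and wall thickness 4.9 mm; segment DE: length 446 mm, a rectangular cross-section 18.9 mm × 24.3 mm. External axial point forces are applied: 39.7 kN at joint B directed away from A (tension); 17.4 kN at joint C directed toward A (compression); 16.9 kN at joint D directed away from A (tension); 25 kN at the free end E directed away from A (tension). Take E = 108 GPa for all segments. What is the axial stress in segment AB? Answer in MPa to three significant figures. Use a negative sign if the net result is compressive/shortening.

74.8 MPa

Internal axial forces (sectioning from the free end, tension +): N_DE = 25 kN, N_CD = 41.9 kN, N_BC = 24.5 kN, N_AB = 64.2 kN.
σ_AB = N_AB/A_AB = 64200/858 = 74.83 MPa.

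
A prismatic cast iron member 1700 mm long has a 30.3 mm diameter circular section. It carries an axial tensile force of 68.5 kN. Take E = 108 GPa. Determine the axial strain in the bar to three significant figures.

8.80e-04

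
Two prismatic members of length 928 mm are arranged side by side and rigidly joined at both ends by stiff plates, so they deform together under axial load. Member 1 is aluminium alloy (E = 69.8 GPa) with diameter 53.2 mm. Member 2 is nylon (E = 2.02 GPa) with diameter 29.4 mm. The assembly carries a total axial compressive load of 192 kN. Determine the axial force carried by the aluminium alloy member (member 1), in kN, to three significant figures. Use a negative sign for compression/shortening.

-190 kN

A_1 = 2223 mm².
A_2 = 678.9 mm².
Equal strain + equilibrium ⇒ each member carries load in proportion to AE: A₁E₁ = 155200000 N, A₂E₂ = 1371000 N, ΣAE = 156500000 N.
F₁ = P·A₁E₁/ΣAE = -192000·155200000/156500000 = -190300 N.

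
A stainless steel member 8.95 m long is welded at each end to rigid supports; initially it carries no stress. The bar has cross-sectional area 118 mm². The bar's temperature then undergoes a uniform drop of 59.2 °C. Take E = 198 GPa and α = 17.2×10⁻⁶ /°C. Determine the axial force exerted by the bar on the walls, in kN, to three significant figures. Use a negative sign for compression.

23.8 kN

Free thermal expansion αLΔT = 17.2e-6 · 8950 · -59.2 = -9.113 mm.
The walls impose strain ε = −(-9.113)/8950 = 1.0182e-03; σ = Eε = 198000 · 1.0182e-03 = 201.6 MPa.
Wall reaction R = σ·A = 201.6·118 = 23790 N = 23.79 kN.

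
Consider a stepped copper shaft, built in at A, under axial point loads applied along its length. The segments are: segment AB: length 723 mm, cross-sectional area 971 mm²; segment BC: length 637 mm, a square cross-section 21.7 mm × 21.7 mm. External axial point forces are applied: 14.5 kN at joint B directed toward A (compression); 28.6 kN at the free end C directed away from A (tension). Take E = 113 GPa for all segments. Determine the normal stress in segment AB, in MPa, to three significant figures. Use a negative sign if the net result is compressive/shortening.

Internal axial forces (sectioning from the free end, tension +): N_BC = 28.6 kN, N_AB = 14.1 kN.
σ_AB = N_AB/A_AB = 14100/971 = 14.52 MPa.

14.5 MPa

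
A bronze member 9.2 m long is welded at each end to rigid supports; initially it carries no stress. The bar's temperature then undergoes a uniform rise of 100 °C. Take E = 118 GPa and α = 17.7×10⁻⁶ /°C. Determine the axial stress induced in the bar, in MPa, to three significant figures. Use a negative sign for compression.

-209 MPa

Free thermal expansion αLΔT = 17.7e-6 · 9200 · 100 = 16.28 mm.
The walls impose strain ε = −(16.28)/9200 = -1.7700e-03; σ = Eε = 118000 · -1.7700e-03 = -208.9 MPa.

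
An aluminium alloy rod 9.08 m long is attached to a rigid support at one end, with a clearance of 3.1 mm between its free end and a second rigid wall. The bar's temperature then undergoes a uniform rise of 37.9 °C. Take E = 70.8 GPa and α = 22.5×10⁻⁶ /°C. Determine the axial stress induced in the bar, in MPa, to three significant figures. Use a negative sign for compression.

-36.2 MPa

Free thermal expansion αLΔT = 22.5e-6 · 9080 · 37.9 = 7.743 mm.
The walls engage after the gap closes; constrained expansion = 7.743 − 3.1 = 4.643 mm.
The walls impose strain ε = −(4.643)/9080 = -5.1134e-04; σ = Eε = 70800 · -5.1134e-04 = -36.2 MPa.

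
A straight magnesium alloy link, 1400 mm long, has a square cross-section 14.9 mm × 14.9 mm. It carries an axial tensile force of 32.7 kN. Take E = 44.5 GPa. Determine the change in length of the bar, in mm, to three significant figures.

A = 222 mm².
δ_mech = NL/(AE) = 32700·1400/(222·44500) = 4.634 mm.

4.63 mm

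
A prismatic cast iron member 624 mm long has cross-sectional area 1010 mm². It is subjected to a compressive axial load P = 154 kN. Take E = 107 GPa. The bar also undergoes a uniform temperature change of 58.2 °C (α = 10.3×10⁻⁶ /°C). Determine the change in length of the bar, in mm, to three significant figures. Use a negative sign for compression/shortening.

δ_mech = NL/(AE) = -154000·624/(1010·107000) = -0.8892 mm.
δ_thermal = αLΔT = 10.3e-6·624·58.2 = 0.3741 mm.
δ = δ_mech + δ_thermal = -0.5151 mm.

-0.515 mm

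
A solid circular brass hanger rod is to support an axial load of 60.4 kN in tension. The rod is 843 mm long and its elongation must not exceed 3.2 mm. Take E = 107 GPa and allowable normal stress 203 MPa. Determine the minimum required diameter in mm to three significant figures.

Required area A ≥ P/σ_allow = 60400/203 = 297.5 mm².
For a solid circular section, d ≥ √(4A/π) = 19.46 mm.
Elongation limit: A ≥ PL/(Eδ_allow) = 60400·843/(107000·3.2) = 148.7 mm² ⇒ d ≥ 13.76 mm.
The stress limit governs.

19.5 mm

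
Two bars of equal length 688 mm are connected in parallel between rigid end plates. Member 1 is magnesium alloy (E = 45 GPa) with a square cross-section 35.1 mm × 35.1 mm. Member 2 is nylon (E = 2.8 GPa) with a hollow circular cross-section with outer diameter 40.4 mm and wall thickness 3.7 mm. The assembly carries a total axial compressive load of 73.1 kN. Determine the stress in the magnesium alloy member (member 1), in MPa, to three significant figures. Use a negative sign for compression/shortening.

-58.1 MPa

A_1 = 1232 mm².
A_2 = 426.6 mm².
Equal strain + equilibrium ⇒ each member carries load in proportion to AE: A₁E₁ = 55440000 N, A₂E₂ = 1194000 N, ΣAE = 56630000 N.
σ₁ = P·E₁/ΣAE = -73100·45000/56630000 = -58.08 MPa.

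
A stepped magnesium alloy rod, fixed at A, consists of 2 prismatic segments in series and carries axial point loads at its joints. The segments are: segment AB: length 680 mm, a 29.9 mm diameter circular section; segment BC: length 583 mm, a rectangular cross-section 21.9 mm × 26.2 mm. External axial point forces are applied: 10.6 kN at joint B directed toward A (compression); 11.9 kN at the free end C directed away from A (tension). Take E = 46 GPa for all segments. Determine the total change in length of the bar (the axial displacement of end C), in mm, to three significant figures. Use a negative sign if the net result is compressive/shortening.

0.290 mm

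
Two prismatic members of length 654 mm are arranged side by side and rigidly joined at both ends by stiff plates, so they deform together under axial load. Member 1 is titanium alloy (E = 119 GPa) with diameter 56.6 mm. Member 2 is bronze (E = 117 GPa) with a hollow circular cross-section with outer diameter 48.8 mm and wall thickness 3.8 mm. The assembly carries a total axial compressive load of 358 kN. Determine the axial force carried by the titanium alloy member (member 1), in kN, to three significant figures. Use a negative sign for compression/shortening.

-296 kN

A_1 = 2516 mm².
A_2 = 537.2 mm².
Equal strain + equilibrium ⇒ each member carries load in proportion to AE: A₁E₁ = 299400000 N, A₂E₂ = 62850000 N, ΣAE = 362300000 N.
F₁ = P·A₁E₁/ΣAE = -358000·299400000/362300000 = -295900 N.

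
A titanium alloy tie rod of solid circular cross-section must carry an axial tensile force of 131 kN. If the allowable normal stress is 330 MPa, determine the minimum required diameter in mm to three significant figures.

22.5 mm

Required area A ≥ P/σ_allow = 131000/330 = 397 mm².
For a solid circular section, d ≥ √(4A/π) = 22.48 mm.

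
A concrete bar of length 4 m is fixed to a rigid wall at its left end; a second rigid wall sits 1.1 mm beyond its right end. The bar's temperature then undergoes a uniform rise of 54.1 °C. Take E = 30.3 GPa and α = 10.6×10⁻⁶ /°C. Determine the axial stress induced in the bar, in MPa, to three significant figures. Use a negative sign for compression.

-9.04 MPa

Free thermal expansion αLΔT = 10.6e-6 · 4000 · 54.1 = 2.294 mm.
The walls engage after the gap closes; constrained expansion = 2.294 − 1.1 = 1.194 mm.
The walls impose strain ε = −(1.194)/4000 = -2.9846e-04; σ = Eε = 30300 · -2.9846e-04 = -9.043 MPa.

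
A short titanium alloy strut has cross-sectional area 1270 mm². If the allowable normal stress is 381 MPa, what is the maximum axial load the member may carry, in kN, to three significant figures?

484 kN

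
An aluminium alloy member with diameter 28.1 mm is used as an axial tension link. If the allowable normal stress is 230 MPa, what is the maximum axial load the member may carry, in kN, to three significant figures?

143 kN

A = 620.2 mm².
P_max = σ_allow · A = 230 · 620.2 = 142600 N = 142.6 kN.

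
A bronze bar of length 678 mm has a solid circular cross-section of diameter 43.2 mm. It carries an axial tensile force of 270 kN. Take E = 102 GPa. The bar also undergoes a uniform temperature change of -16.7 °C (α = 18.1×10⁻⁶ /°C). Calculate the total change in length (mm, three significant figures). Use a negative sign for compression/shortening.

1.02 mm

A = 1466 mm².
δ_mech = NL/(AE) = 270000·678/(1466·102000) = 1.224 mm.
δ_thermal = αLΔT = 18.1e-6·678·-16.7 = -0.2049 mm.
δ = δ_mech + δ_thermal = 1.019 mm.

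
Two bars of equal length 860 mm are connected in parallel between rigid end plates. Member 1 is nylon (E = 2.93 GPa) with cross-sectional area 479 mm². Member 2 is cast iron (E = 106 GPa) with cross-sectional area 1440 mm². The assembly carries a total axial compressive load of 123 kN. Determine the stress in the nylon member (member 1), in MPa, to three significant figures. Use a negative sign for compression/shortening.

-2.34 MPa

Equal strain + equilibrium ⇒ each member carries load in proportion to AE: A₁E₁ = 1403000 N, A₂E₂ = 152600000 N, ΣAE = 154000000 N.
σ₁ = P·E₁/ΣAE = -123000·2930/154000000 = -2.34 MPa.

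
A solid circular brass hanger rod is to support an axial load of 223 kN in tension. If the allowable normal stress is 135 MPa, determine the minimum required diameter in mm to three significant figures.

Required area A ≥ P/σ_allow = 223000/135 = 1652 mm².
For a solid circular section, d ≥ √(4A/π) = 45.86 mm.

45.9 mm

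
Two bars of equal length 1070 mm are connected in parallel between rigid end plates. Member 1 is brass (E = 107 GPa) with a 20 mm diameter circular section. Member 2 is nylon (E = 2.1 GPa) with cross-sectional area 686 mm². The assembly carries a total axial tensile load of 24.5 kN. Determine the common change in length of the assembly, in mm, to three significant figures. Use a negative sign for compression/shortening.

0.748 mm

A_1 = 314.2 mm².
Equal strain + equilibrium ⇒ each member carries load in proportion to AE: A₁E₁ = 33620000 N, A₂E₂ = 1441000 N, ΣAE = 35060000 N.
δ = PL/ΣAE = 24500·1070/35060000 = 0.7478 mm.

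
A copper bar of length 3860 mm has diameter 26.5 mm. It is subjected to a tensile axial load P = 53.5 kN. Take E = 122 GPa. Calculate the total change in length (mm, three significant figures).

A = 551.5 mm².
δ_mech = NL/(AE) = 53500·3860/(551.5·122000) = 3.069 mm.

3.07 mm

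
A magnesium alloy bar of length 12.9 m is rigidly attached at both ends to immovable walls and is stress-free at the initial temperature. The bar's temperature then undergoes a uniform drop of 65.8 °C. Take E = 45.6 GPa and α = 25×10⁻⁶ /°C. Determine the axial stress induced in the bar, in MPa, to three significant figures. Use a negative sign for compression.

Free thermal expansion αLΔT = 25e-6 · 12900 · -65.8 = -21.22 mm.
The walls impose strain ε = −(-21.22)/12900 = 1.6450e-03; σ = Eε = 45600 · 1.6450e-03 = 75.01 MPa.

75.0 MPa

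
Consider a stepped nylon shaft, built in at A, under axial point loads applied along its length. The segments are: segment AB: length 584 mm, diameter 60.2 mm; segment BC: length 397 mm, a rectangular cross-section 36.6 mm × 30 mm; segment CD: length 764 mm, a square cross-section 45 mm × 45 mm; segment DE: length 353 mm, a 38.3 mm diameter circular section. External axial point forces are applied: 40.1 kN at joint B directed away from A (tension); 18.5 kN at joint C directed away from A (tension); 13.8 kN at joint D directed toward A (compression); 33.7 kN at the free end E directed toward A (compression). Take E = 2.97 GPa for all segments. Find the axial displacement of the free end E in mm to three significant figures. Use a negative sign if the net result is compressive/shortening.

Internal axial forces (sectioning from the free end, tension +): N_DE = -33.7 kN, N_CD = -47.5 kN, N_BC = -29 kN, N_AB = 11.1 kN.
A_AB = 2846 mm².
A_BC = 1098 mm².
A_CD = 2025 mm².
A_DE = 1152 mm².
δ_AB = 11100·584/(2846·2970) = 0.7668 mm
δ_BC = -29000·397/(1098·2970) = -3.53 mm
δ_CD = -47500·764/(2025·2970) = -6.034 mm
δ_DE = -33700·353/(1152·2970) = -3.477 mm
δ = Σδ_i = -12.27 mm.

-12.3 mm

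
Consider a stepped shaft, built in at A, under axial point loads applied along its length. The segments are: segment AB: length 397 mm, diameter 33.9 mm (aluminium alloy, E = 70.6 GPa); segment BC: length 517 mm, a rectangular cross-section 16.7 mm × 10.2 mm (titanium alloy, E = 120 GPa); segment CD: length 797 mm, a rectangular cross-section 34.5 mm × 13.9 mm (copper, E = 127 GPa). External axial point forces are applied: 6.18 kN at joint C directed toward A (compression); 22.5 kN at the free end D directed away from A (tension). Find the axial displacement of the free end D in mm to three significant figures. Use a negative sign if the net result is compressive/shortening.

Internal axial forces (sectioning from the free end, tension +): N_CD = 22.5 kN, N_BC = 16.32 kN, N_AB = 16.32 kN.
A_AB = 902.6 mm².
A_BC = 170.3 mm².
A_CD = 479.6 mm².
δ_AB = 16320·397/(902.6·70600) = 0.1017 mm
δ_BC = 16320·517/(170.3·120000) = 0.4128 mm
δ_CD = 22500·797/(479.6·127000) = 0.2944 mm
δ = Σδ_i = 0.8089 mm.

0.809 mm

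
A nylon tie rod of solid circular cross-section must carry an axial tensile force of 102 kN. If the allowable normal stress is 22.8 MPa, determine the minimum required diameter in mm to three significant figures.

75.5 mm

Required area A ≥ P/σ_allow = 102000/22.8 = 4474 mm².
For a solid circular section, d ≥ √(4A/π) = 75.47 mm.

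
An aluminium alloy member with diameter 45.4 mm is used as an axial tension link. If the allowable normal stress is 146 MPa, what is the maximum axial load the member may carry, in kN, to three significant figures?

236 kN

A = 1619 mm².
P_max = σ_allow · A = 146 · 1619 = 236300 N = 236.3 kN.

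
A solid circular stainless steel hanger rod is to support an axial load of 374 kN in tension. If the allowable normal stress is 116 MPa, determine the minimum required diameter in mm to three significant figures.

Required area A ≥ P/σ_allow = 374000/116 = 3224 mm².
For a solid circular section, d ≥ √(4A/π) = 64.07 mm.

64.1 mm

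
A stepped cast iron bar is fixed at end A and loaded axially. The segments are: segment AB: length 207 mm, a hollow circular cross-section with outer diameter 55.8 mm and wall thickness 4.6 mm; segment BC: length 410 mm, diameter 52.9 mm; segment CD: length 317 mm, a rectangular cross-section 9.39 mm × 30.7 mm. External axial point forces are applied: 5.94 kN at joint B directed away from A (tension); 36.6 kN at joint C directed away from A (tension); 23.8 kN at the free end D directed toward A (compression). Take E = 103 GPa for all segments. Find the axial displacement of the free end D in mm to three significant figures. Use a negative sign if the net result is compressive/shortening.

-0.180 mm

Internal axial forces (sectioning from the free end, tension +): N_CD = -23.8 kN, N_BC = 12.8 kN, N_AB = 18.74 kN.
A_AB = 739.9 mm².
A_BC = 2198 mm².
A_CD = 288.3 mm².
δ_AB = 18740·207/(739.9·103000) = 0.0509 mm
δ_BC = 12800·410/(2198·103000) = 0.02318 mm
δ_CD = -23800·317/(288.3·103000) = -0.2541 mm
δ = Σδ_i = -0.18 mm.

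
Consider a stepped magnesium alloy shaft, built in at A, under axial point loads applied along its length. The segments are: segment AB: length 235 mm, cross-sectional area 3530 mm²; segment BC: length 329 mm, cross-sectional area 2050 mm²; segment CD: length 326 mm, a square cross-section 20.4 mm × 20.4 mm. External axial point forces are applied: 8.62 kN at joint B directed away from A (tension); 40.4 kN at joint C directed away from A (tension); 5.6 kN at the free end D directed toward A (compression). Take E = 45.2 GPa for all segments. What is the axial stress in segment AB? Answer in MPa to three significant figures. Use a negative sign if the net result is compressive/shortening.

Internal axial forces (sectioning from the free end, tension +): N_CD = -5.6 kN, N_BC = 34.8 kN, N_AB = 43.42 kN.
σ_AB = N_AB/A_AB = 43420/3530 = 12.3 MPa.

12.3 MPa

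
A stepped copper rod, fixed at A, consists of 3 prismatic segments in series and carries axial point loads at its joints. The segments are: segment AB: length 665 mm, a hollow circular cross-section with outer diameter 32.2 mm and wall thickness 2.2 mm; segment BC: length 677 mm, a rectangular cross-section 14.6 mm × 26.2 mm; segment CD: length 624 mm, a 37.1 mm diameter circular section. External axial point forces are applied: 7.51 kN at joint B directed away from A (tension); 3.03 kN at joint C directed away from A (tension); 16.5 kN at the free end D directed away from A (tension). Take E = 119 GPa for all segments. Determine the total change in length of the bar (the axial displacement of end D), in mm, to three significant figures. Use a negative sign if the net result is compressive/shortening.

1.10 mm

Internal axial forces (sectioning from the free end, tension +): N_CD = 16.5 kN, N_BC = 19.53 kN, N_AB = 27.04 kN.
A_AB = 207.3 mm².
A_BC = 382.5 mm².
A_CD = 1081 mm².
δ_AB = 27040·665/(207.3·119000) = 0.7288 mm
δ_BC = 19530·677/(382.5·119000) = 0.2905 mm
δ_CD = 16500·624/(1081·119000) = 0.08004 mm
δ = Σδ_i = 1.099 mm.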